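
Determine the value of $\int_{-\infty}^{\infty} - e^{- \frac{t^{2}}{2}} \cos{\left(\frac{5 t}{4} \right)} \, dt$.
$- \frac{\sqrt{2} \sqrt{\pi}}{e^{\frac{25}{32}}}$

Treat the cosine frequency as a parameter and define $I(b) = \int_{-\infty}^{\infty} - e^{- \frac{t^{2}}{2}} \cos{\left(b t \right)} \, dt$.

Differentiating under the integral sign,
$$I'(b) = \int_{-\infty}^{\infty} t e^{- \frac{t^{2}}{2}} \sin{\left(b t \right)} \, dt.$$

Integrate $\int_{-\infty}^{\infty} t \sin(b t)\, e^{- \frac{t^{2}}{2}}\, dt$ by parts with $u = \sin(b t)$ and $dv = t\, e^{- \frac{t^{2}}{2}}\, dt$, giving $v = - e^{- \frac{t^{2}}{2}}$. The boundary term vanishes and
$$\int_{-\infty}^{\infty} t \sin(b t)\, e^{- \frac{t^{2}}{2}}\, dt = b \int_{-\infty}^{\infty} \cos(b t)\, e^{- \frac{t^{2}}{2}}\, dt,$$
so $I'(b) = - b\, I(b)$.

This is a separable first-order ODE; solving with the initial condition $I(0) = \int_{-\infty}^{\infty} - e^{- \frac{t^{2}}{2}}\,dt = - \sqrt{2} \sqrt{\pi}$ gives
$$I(b) = - \sqrt{2} \sqrt{\pi} e^{- \frac{b^{2}}{2}}.$$

Setting $b = \frac{5}{4}$:
$$I = - \frac{\sqrt{2} \sqrt{\pi}}{e^{\frac{25}{32}}}.$$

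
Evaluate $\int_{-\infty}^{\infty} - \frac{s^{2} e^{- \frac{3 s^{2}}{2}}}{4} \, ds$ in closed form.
$- \frac{\sqrt{6} \sqrt{\pi}}{36}$

Start from the elementary integral
$$J(a) = \int_{-\infty}^{\infty} - \frac{e^{- a s^{2}}}{4} \, ds = - \frac{\sqrt{\pi}}{4 \sqrt{a}}.$$

Differentiating under the integral sign brings down a factor of $(-s^2)$:
$$\frac{dJ}{da} = \int_{-\infty}^{\infty} \frac{s^{2} e^{- a s^{2}}}{4} \, ds = \frac{\sqrt{\pi}}{8 a^{\frac{3}{2}}}.$$

The integral on the left is $-I$, so $I = - \frac{\sqrt{\pi}}{8 a^{\frac{3}{2}}}$.

Setting $a = \frac{3}{2}$:
$$I = - \frac{\sqrt{6} \sqrt{\pi}}{36}.$$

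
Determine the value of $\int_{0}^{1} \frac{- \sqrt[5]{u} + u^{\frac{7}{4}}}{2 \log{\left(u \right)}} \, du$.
$\log{\left(\frac{\sqrt{330}}{12} \right)}$

Consider the one-parameter family: let $I(a) = \int_{0}^{1} \frac{u^{\frac{7}{4}} - u^{a}}{2 \log{\left(u \right)}} \, du$.

Since $\dfrac{\partial}{\partial a}\,u^{a} = u^{a} \ln u$, the $\ln u$ in the denominator cancels and
$$\frac{dI}{da} = \int_{0}^{1} - \frac{1}{2} u^{a} \, du = - \frac{1}{2} \left[\frac{u^{a+1}}{a+1}\right]_0^1 = - \frac{1}{2 a + 2}.$$

Integrating with respect to $a$ gives $I(a) = - \frac{\log{\left(a + 1 \right)}}{2} - \log{\left(2 \right)} + \frac{\log{\left(11 \right)}}{2} + C$.

At $a = \frac{7}{4}$ the integrand is identically $0$, so $I(\frac{7}{4}) = 0$. The closed form gives $0$, hence $C = 0$.

Setting $a = \frac{1}{5}$:
$$I = \log{\left(\frac{\sqrt{330}}{12} \right)}.$$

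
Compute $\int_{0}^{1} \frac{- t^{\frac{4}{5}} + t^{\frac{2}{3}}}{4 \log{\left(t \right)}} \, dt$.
$- \frac{3 \log{\left(3 \right)}}{4} + \frac{\log{\left(5 \right)}}{2}$

Consider the one-parameter family: let $I(a) = \int_{0}^{1} \frac{t^{\frac{2}{3}} - t^{a}}{4 \log{\left(t \right)}} \, dt$.

Since $\dfrac{\partial}{\partial a}\,t^{a} = t^{a} \ln t$, the $\ln t$ in the denominator cancels and
$$\frac{dI}{da} = \int_{0}^{1} - \frac{1}{4} t^{a} \, dt = - \frac{1}{4} \left[\frac{t^{a+1}}{a+1}\right]_0^1 = - \frac{1}{4 a + 4}.$$

Integrating with respect to $a$ gives $I(a) = - \frac{\log{\left(a + 1 \right)}}{4} - \frac{\log{\left(3 \right)}}{4} + \frac{\log{\left(5 \right)}}{4} + C$.

At $a = \frac{2}{3}$ the integrand is identically $0$, so $I(\frac{2}{3}) = 0$. The closed form gives $0$, hence $C = 0$.

Setting $a = \frac{4}{5}$:
$$I = - \frac{3 \log{\left(3 \right)}}{4} + \frac{\log{\left(5 \right)}}{2}.$$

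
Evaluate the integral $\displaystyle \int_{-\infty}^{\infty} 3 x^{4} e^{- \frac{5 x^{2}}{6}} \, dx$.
$\frac{81 \sqrt{30} \sqrt{\pi}}{125}$

Begin with the known integral
$$J(a) = \int_{-\infty}^{\infty} 3 e^{- a x^{2}} \, dx = \frac{3 \sqrt{\pi}}{\sqrt{a}}.$$

Differentiating under the integral sign brings down a factor of $(-x^2)$:
$$\frac{dJ}{da} = \int_{-\infty}^{\infty} - 3 x^{2} e^{- a x^{2}} \, dx = - \frac{3 \sqrt{\pi}}{2 a^{\frac{3}{2}}}.$$

Repeating twice in total — each differentiation brings down another $(-x^2)$ — gives
$$\frac{d^{2}J}{da^{2}} = \int_{-\infty}^{\infty} 3 x^{4} e^{- a x^{2}} \, dx = \frac{9 \sqrt{\pi}}{4 a^{\frac{5}{2}}},$$
and the integrand here is exactly the target integrand, so $I = \frac{9 \sqrt{\pi}}{4 a^{\frac{5}{2}}}$.

Setting $a = \frac{5}{6}$:
$$I = \frac{81 \sqrt{30} \sqrt{\pi}}{125}.$$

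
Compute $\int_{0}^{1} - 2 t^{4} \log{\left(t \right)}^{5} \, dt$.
$\frac{48}{3125}$

Begin with the known integral
$$J(a) = \int_{0}^{1} - 2 t^{a} \, dt = - \frac{2}{a + 1}.$$

Differentiating under the integral sign brings down a factor of $\ln t$:
$$\frac{dJ}{da} = \int_{0}^{1} - 2 t^{a} \log{\left(t \right)} \, dt = \frac{2}{\left(a + 1\right)^{2}}.$$

Repeating $5$ times in total — each differentiation brings down another $\ln t$ — gives
$$\frac{d^{5}J}{da^{5}} = \int_{0}^{1} - 2 t^{a} \log{\left(t \right)}^{5} \, dt = \frac{240}{\left(a + 1\right)^{6}},$$
and the integrand here is exactly the target integrand, so $I = \frac{240}{\left(a + 1\right)^{6}}$.

Setting $a = 4$:
$$I = \frac{48}{3125}.$$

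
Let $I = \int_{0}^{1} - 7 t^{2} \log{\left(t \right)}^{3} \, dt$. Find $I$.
$\frac{14}{27}$

Consider the simpler parametrised integral
$$J(a) = \int_{0}^{1} - 7 t^{a} \, dt = - \frac{7}{a + 1}.$$

Differentiating under the integral sign brings down a factor of $\ln t$:
$$\frac{dJ}{da} = \int_{0}^{1} - 7 t^{a} \log{\left(t \right)} \, dt = \frac{7}{\left(a + 1\right)^{2}}.$$

Repeating $3$ times in total — each differentiation brings down another $\ln t$ — gives
$$\frac{d^{3}J}{da^{3}} = \int_{0}^{1} - 7 t^{a} \log{\left(t \right)}^{3} \, dt = \frac{42}{\left(a + 1\right)^{4}},$$
and the integrand here is exactly the target integrand, so $I = \frac{42}{\left(a + 1\right)^{4}}$.

Setting $a = 2$:
$$I = \frac{14}{27}.$$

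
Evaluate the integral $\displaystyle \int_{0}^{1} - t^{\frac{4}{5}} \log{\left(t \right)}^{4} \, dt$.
$- \frac{25000}{19683}$

Consider the simpler parametrised integral
$$J(a) = \int_{0}^{1} - t^{a} \, dt = - \frac{1}{a + 1}.$$

Differentiating under the integral sign brings down a factor of $\ln t$:
$$\frac{dJ}{da} = \int_{0}^{1} - t^{a} \log{\left(t \right)} \, dt = \frac{1}{\left(a + 1\right)^{2}}.$$

Repeating $4$ times in total — each differentiation brings down another $\ln t$ — gives
$$\frac{d^{4}J}{da^{4}} = \int_{0}^{1} - t^{a} \log{\left(t \right)}^{4} \, dt = - \frac{24}{\left(a + 1\right)^{5}},$$
and the integrand here is exactly the target integrand, so $I = - \frac{24}{\left(a + 1\right)^{5}}$.

Setting $a = \frac{4}{5}$:
$$I = - \frac{25000}{19683}.$$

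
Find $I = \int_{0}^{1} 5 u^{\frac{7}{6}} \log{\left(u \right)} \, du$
$- \frac{180}{169}$

Begin with the known integral
$$J(a) = \int_{0}^{1} 5 u^{a} \, du = \frac{5}{a + 1}.$$

Differentiating under the integral sign brings down a factor of $\ln u$:
$$\frac{dJ}{da} = \int_{0}^{1} 5 u^{a} \log{\left(u \right)} \, du = - \frac{5}{\left(a + 1\right)^{2}}.$$

The integral on the left is $I$, so $I = - \frac{5}{\left(a + 1\right)^{2}}$.

Setting $a = \frac{7}{6}$:
$$I = - \frac{180}{169}.$$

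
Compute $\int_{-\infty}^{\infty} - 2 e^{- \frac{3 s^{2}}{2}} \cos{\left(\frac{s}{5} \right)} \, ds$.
$- \frac{2 \sqrt{6} \sqrt{\pi}}{3 e^{\frac{1}{150}}}$

Define $I(b) = \int_{-\infty}^{\infty} - 2 e^{- \frac{3 s^{2}}{2}} \cos{\left(b s \right)} \, ds$.

Differentiating under the integral sign,
$$I'(b) = \int_{-\infty}^{\infty} 2 s e^{- \frac{3 s^{2}}{2}} \sin{\left(b s \right)} \, ds.$$

Integrate $\int_{-\infty}^{\infty} s \sin(b s)\, e^{- \frac{3 s^{2}}{2}}\, ds$ by parts with $u = \sin(b s)$ and $dv = s\, e^{- \frac{3 s^{2}}{2}}\, ds$, giving $v = - \frac{e^{- \frac{3 s^{2}}{2}}}{3}$. The boundary term vanishes and
$$\int_{-\infty}^{\infty} s \sin(b s)\, e^{- \frac{3 s^{2}}{2}}\, ds = \frac{b}{3} \int_{-\infty}^{\infty} \cos(b s)\, e^{- \frac{3 s^{2}}{2}}\, ds,$$
so $I'(b) = - \frac{b}{3}\, I(b)$.

This is a separable first-order ODE; solving with the initial condition $I(0) = \int_{-\infty}^{\infty} - 2 e^{- \frac{3 s^{2}}{2}}\,ds = - \frac{2 \sqrt{6} \sqrt{\pi}}{3}$ gives
$$I(b) = - \frac{2 \sqrt{6} \sqrt{\pi} e^{- \frac{b^{2}}{6}}}{3}.$$

Setting $b = \frac{1}{5}$:
$$I = - \frac{2 \sqrt{6} \sqrt{\pi}}{3 e^{\frac{1}{150}}}.$$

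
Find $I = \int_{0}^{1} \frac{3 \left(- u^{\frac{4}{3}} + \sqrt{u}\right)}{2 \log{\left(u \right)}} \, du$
$- \frac{3 \log{\left(14 \right)}}{2} + 3 \log{\left(3 \right)}$

Consider the one-parameter family: let $I(a) = \int_{0}^{1} \frac{3 \left(\sqrt{u} - u^{a}\right)}{2 \log{\left(u \right)}} \, du$.

Since $\dfrac{\partial}{\partial a}\,u^{a} = u^{a} \ln u$, the $\ln u$ in the denominator cancels and
$$\frac{dI}{da} = \int_{0}^{1} - \frac{3}{2} u^{a} \, du = - \frac{3}{2} \left[\frac{u^{a+1}}{a+1}\right]_0^1 = - \frac{3}{2 a + 2}.$$

Integrating with respect to $a$ gives $I(a) = - \log{\left(\frac{2 \sqrt{6} \left(a + 1\right)^{\frac{3}{2}}}{9} \right)} + C$.

At $a = \frac{1}{2}$ the integrand is identically $0$, so $I(\frac{1}{2}) = 0$. The closed form gives $0$, hence $C = 0$.

Setting $a = \frac{4}{3}$:
$$I = - \frac{3 \log{\left(14 \right)}}{2} + 3 \log{\left(3 \right)}.$$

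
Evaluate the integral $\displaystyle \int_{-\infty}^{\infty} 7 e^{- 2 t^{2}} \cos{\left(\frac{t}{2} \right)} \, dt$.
$\frac{7 \sqrt{2} \sqrt{\pi}}{2 e^{\frac{1}{32}}}$

Define $I(b) = \int_{-\infty}^{\infty} 7 e^{- 2 t^{2}} \cos{\left(b t \right)} \, dt$.

Differentiating under the integral sign,
$$I'(b) = \int_{-\infty}^{\infty} - 7 t e^{- 2 t^{2}} \sin{\left(b t \right)} \, dt.$$

Integrate $\int_{-\infty}^{\infty} t \sin(b t)\, e^{- 2 t^{2}}\, dt$ by parts with $u = \sin(b t)$ and $dv = t\, e^{- 2 t^{2}}\, dt$, giving $v = - \frac{e^{- 2 t^{2}}}{4}$. The boundary term vanishes and
$$\int_{-\infty}^{\infty} t \sin(b t)\, e^{- 2 t^{2}}\, dt = \frac{b}{4} \int_{-\infty}^{\infty} \cos(b t)\, e^{- 2 t^{2}}\, dt,$$
so $I'(b) = - \frac{b}{4}\, I(b)$.

This is a separable first-order ODE; solving with the initial condition $I(0) = \int_{-\infty}^{\infty} 7 e^{- 2 t^{2}}\,dt = \frac{7 \sqrt{2} \sqrt{\pi}}{2}$ gives
$$I(b) = \frac{7 \sqrt{2} \sqrt{\pi} e^{- \frac{b^{2}}{8}}}{2}.$$

Setting $b = \frac{1}{2}$:
$$I = \frac{7 \sqrt{2} \sqrt{\pi}}{2 e^{\frac{1}{32}}}.$$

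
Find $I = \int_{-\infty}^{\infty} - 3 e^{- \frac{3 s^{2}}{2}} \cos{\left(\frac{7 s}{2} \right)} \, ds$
$- \frac{\sqrt{6} \sqrt{\pi}}{e^{\frac{49}{24}}}$

Treat the cosine frequency as a parameter and define $I(b) = \int_{-\infty}^{\infty} - 3 e^{- \frac{3 s^{2}}{2}} \cos{\left(b s \right)} \, ds$.

Differentiating under the integral sign,
$$I'(b) = \int_{-\infty}^{\infty} 3 s e^{- \frac{3 s^{2}}{2}} \sin{\left(b s \right)} \, ds.$$

Integrate $\int_{-\infty}^{\infty} s \sin(b s)\, e^{- \frac{3 s^{2}}{2}}\, ds$ by parts with $u = \sin(b s)$ and $dv = s\, e^{- \frac{3 s^{2}}{2}}\, ds$, giving $v = - \frac{e^{- \frac{3 s^{2}}{2}}}{3}$. The boundary term vanishes and
$$\int_{-\infty}^{\infty} s \sin(b s)\, e^{- \frac{3 s^{2}}{2}}\, ds = \frac{b}{3} \int_{-\infty}^{\infty} \cos(b s)\, e^{- \frac{3 s^{2}}{2}}\, ds,$$
so $I'(b) = - \frac{b}{3}\, I(b)$.

This is a separable first-order ODE; solving with the initial condition $I(0) = \int_{-\infty}^{\infty} - 3 e^{- \frac{3 s^{2}}{2}}\,ds = - \sqrt{6} \sqrt{\pi}$ gives
$$I(b) = - \sqrt{6} \sqrt{\pi} e^{- \frac{b^{2}}{6}}.$$

Setting $b = \frac{7}{2}$:
$$I = - \frac{\sqrt{6} \sqrt{\pi}}{e^{\frac{49}{24}}}.$$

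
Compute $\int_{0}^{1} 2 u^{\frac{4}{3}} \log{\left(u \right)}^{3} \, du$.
$- \frac{972}{2401}$

Start from the elementary integral
$$J(a) = \int_{0}^{1} 2 u^{a} \, du = \frac{2}{a + 1}.$$

Differentiating under the integral sign brings down a factor of $\ln u$:
$$\frac{dJ}{da} = \int_{0}^{1} 2 u^{a} \log{\left(u \right)} \, du = - \frac{2}{\left(a + 1\right)^{2}}.$$

Repeating $3$ times in total — each differentiation brings down another $\ln u$ — gives
$$\frac{d^{3}J}{da^{3}} = \int_{0}^{1} 2 u^{a} \log{\left(u \right)}^{3} \, du = - \frac{12}{\left(a + 1\right)^{4}},$$
and the integrand here is exactly the target integrand, so $I = - \frac{12}{\left(a + 1\right)^{4}}$.

Setting $a = \frac{4}{3}$:
$$I = - \frac{972}{2401}.$$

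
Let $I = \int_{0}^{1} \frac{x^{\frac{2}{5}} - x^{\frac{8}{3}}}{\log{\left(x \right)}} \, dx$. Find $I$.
$\log{\left(\frac{21}{55} \right)}$

Replace the exponent $\frac{2}{5}$ by a parameter $a$: let $I(a) = \int_{0}^{1} \frac{- x^{\frac{8}{3}} + x^{a}}{\log{\left(x \right)}} \, dx$.

Since $\dfrac{\partial}{\partial a}\,x^{a} = x^{a} \ln x$, the $\ln x$ in the denominator cancels and
$$\frac{dI}{da} = \int_{0}^{1} x^{a} \, dx = \left[\frac{x^{a+1}}{a+1}\right]_0^1 = \frac{1}{a + 1}.$$

Integrating with respect to $a$ gives $I(a) = \log{\left(\frac{3 a}{11} + \frac{3}{11} \right)} + C$.

At $a = \frac{8}{3}$ the integrand is identically $0$, so $I(\frac{8}{3}) = 0$. The closed form gives $0$, hence $C = 0$.

Setting $a = \frac{2}{5}$:
$$I = \log{\left(\frac{21}{55} \right)}.$$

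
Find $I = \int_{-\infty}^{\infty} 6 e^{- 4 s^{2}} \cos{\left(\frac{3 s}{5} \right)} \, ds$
$\frac{3 \sqrt{\pi}}{e^{\frac{9}{400}}}$

Let $b$ denote the cosine frequency and define $I(b) = \int_{-\infty}^{\infty} 6 e^{- 4 s^{2}} \cos{\left(b s \right)} \, ds$.

Differentiating under the integral sign,
$$I'(b) = \int_{-\infty}^{\infty} - 6 s e^{- 4 s^{2}} \sin{\left(b s \right)} \, ds.$$

Integrate $\int_{-\infty}^{\infty} s \sin(b s)\, e^{- 4 s^{2}}\, ds$ by parts with $u = \sin(b s)$ and $dv = s\, e^{- 4 s^{2}}\, ds$, giving $v = - \frac{e^{- 4 s^{2}}}{8}$. The boundary term vanishes and
$$\int_{-\infty}^{\infty} s \sin(b s)\, e^{- 4 s^{2}}\, ds = \frac{b}{8} \int_{-\infty}^{\infty} \cos(b s)\, e^{- 4 s^{2}}\, ds,$$
so $I'(b) = - \frac{b}{8}\, I(b)$.

This is a separable first-order ODE; solving with the initial condition $I(0) = \int_{-\infty}^{\infty} 6 e^{- 4 s^{2}}\,ds = 3 \sqrt{\pi}$ gives
$$I(b) = 3 \sqrt{\pi} e^{- \frac{b^{2}}{16}}.$$

Setting $b = \frac{3}{5}$:
$$I = \frac{3 \sqrt{\pi}}{e^{\frac{9}{400}}}.$$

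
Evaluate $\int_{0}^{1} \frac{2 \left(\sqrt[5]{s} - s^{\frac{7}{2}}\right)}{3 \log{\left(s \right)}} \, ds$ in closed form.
$\log{\left(\frac{2 \sqrt[3]{30}}{15} \right)}$

Consider the one-parameter family: let $I(a) = \int_{0}^{1} \frac{2 \left(\sqrt[5]{s} - s^{a}\right)}{3 \log{\left(s \right)}} \, ds$.

Since $\dfrac{\partial}{\partial a}\,s^{a} = s^{a} \ln s$, the $\ln s$ in the denominator cancels and
$$\frac{dI}{da} = \int_{0}^{1} - \frac{2}{3} s^{a} \, ds = - \frac{2}{3} \left[\frac{s^{a+1}}{a+1}\right]_0^1 = - \frac{2}{3 a + 3}.$$

Integrating with respect to $a$ gives $I(a) = - \frac{2 \log{\left(a + 1 \right)}}{3} - \frac{2 \log{\left(5 \right)}}{3} + \frac{2 \log{\left(6 \right)}}{3} + C$.

At $a = \frac{1}{5}$ the integrand is identically $0$, so $I(\frac{1}{5}) = 0$. The closed form gives $0$, hence $C = 0$.

Setting $a = \frac{7}{2}$:
$$I = \log{\left(\frac{2 \sqrt[3]{30}}{15} \right)}.$$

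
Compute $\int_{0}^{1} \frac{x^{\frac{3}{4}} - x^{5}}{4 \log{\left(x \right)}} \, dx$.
$\log{\left(\frac{\sqrt[4]{378}}{6} \right)}$

Introduce a parameter $a$ in the exponent: let $I(a) = \int_{0}^{1} \frac{- x^{5} + x^{a}}{4 \log{\left(x \right)}} \, dx$.

Since $\dfrac{\partial}{\partial a}\,x^{a} = x^{a} \ln x$, the $\ln x$ in the denominator cancels and
$$\frac{dI}{da} = \int_{0}^{1} \frac{1}{4} x^{a} \, dx = \frac{1}{4} \left[\frac{x^{a+1}}{a+1}\right]_0^1 = \frac{1}{4 \left(a + 1\right)}.$$

Integrating with respect to $a$ gives $I(a) = \frac{\log{\left(a + 1 \right)}}{4} - \frac{\log{\left(6 \right)}}{4} + C$.

At $a = 5$ the integrand is identically $0$, so $I(5) = 0$. The closed form gives $0$, hence $C = 0$.

Setting $a = \frac{3}{4}$:
$$I = \log{\left(\frac{\sqrt[4]{378}}{6} \right)}.$$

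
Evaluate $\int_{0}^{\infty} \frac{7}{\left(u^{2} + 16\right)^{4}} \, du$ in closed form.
$\frac{35 \pi}{524288}$

Begin with the known result
$$J(a) = \int_{0}^{\infty} \frac{7}{a^{2} + u^{2}} \, du = \frac{7 \pi}{2 a}.$$

Differentiating under the integral sign with respect to $a$,
$$\frac{dJ}{da} = \int_{0}^{\infty} - \frac{14 a}{\left(a^{2} + u^{2}\right)^{2}} \, du = - \frac{7 \pi}{2 a^{2}},$$
so $\int_{0}^{\infty} \frac{7}{\left(a^{2} + u^{2}\right)^{2}} \, du = \frac{7 \pi}{4 a^{3}}$.

Repeating — each differentiation of $1/(u^2+a^2)^j$ produces $-2ja/(u^2+a^2)^{j+1}$ — and dividing through by $-2ja$ at each step yields, after $3$ differentiations in total,
$$\int_{0}^{\infty} \frac{7}{\left(a^{2} + u^{2}\right)^{4}} \, du = \frac{35 \pi}{32 a^{7}}.$$

Setting $a = 4$:
$$I = \frac{35 \pi}{524288}.$$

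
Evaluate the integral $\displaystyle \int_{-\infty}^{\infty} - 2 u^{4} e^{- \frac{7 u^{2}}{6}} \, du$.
$- \frac{54 \sqrt{42} \sqrt{\pi}}{343}$

Begin with the known integral
$$J(a) = \int_{-\infty}^{\infty} - 2 e^{- a u^{2}} \, du = - \frac{2 \sqrt{\pi}}{\sqrt{a}}.$$

Differentiating under the integral sign brings down a factor of $(-u^2)$:
$$\frac{dJ}{da} = \int_{-\infty}^{\infty} 2 u^{2} e^{- a u^{2}} \, du = \frac{\sqrt{\pi}}{a^{\frac{3}{2}}}.$$

Repeating twice in total — each differentiation brings down another $(-u^2)$ — gives
$$\frac{d^{2}J}{da^{2}} = \int_{-\infty}^{\infty} - 2 u^{4} e^{- a u^{2}} \, du = - \frac{3 \sqrt{\pi}}{2 a^{\frac{5}{2}}},$$
and the integrand here is exactly the target integrand, so $I = - \frac{3 \sqrt{\pi}}{2 a^{\frac{5}{2}}}$.

Setting $a = \frac{7}{6}$:
$$I = - \frac{54 \sqrt{42} \sqrt{\pi}}{343}.$$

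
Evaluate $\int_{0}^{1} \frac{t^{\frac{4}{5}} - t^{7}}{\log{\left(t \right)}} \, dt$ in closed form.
$\log{\left(\frac{9}{40} \right)}$

Consider the one-parameter family: let $I(a) = \int_{0}^{1} \frac{- t^{7} + t^{a}}{\log{\left(t \right)}} \, dt$.

Since $\dfrac{\partial}{\partial a}\,t^{a} = t^{a} \ln t$, the $\ln t$ in the denominator cancels and
$$\frac{dI}{da} = \int_{0}^{1} t^{a} \, dt = \left[\frac{t^{a+1}}{a+1}\right]_0^1 = \frac{1}{a + 1}.$$

Integrating with respect to $a$ gives $I(a) = \log{\left(\frac{a}{8} + \frac{1}{8} \right)} + C$.

At $a = 7$ the integrand is identically $0$, so $I(7) = 0$. The closed form gives $0$, hence $C = 0$.

Setting $a = \frac{4}{5}$:
$$I = \log{\left(\frac{9}{40} \right)}.$$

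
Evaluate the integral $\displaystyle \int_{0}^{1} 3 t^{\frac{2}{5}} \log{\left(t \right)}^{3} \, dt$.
$- \frac{11250}{2401}$

Start from the elementary integral
$$J(a) = \int_{0}^{1} 3 t^{a} \, dt = \frac{3}{a + 1}.$$

Differentiating under the integral sign brings down a factor of $\ln t$:
$$\frac{dJ}{da} = \int_{0}^{1} 3 t^{a} \log{\left(t \right)} \, dt = - \frac{3}{\left(a + 1\right)^{2}}.$$

Repeating $3$ times in total — each differentiation brings down another $\ln t$ — gives
$$\frac{d^{3}J}{da^{3}} = \int_{0}^{1} 3 t^{a} \log{\left(t \right)}^{3} \, dt = - \frac{18}{\left(a + 1\right)^{4}},$$
and the integrand here is exactly the target integrand, so $I = - \frac{18}{\left(a + 1\right)^{4}}$.

Setting $a = \frac{2}{5}$:
$$I = - \frac{11250}{2401}.$$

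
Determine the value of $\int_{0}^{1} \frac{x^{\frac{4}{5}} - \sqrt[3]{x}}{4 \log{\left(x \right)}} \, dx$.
$\log{\left(\frac{15^{\frac{3}{4}} \sqrt{2}}{10} \right)}$

Consider the one-parameter family: let $I(a) = \int_{0}^{1} \frac{- \sqrt[3]{x} + x^{a}}{4 \log{\left(x \right)}} \, dx$.

Since $\dfrac{\partial}{\partial a}\,x^{a} = x^{a} \ln x$, the $\ln x$ in the denominator cancels and
$$\frac{dI}{da} = \int_{0}^{1} \frac{1}{4} x^{a} \, dx = \frac{1}{4} \left[\frac{x^{a+1}}{a+1}\right]_0^1 = \frac{1}{4 \left(a + 1\right)}.$$

Integrating with respect to $a$ gives $I(a) = \frac{\log{\left(a + 1 \right)}}{4} - \frac{\log{\left(2 \right)}}{2} + \frac{\log{\left(3 \right)}}{4} + C$.

At $a = \frac{1}{3}$ the integrand is identically $0$, so $I(\frac{1}{3}) = 0$. The closed form gives $0$, hence $C = 0$.

Setting $a = \frac{4}{5}$:
$$I = \log{\left(\frac{15^{\frac{3}{4}} \sqrt{2}}{10} \right)}.$$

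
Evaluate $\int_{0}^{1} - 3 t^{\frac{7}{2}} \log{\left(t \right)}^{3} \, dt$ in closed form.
$\frac{32}{729}$

Consider the simpler parametrised integral
$$J(a) = \int_{0}^{1} - 3 t^{a} \, dt = - \frac{3}{a + 1}.$$

Differentiating under the integral sign brings down a factor of $\ln t$:
$$\frac{dJ}{da} = \int_{0}^{1} - 3 t^{a} \log{\left(t \right)} \, dt = \frac{3}{\left(a + 1\right)^{2}}.$$

Repeating $3$ times in total — each differentiation brings down another $\ln t$ — gives
$$\frac{d^{3}J}{da^{3}} = \int_{0}^{1} - 3 t^{a} \log{\left(t \right)}^{3} \, dt = \frac{18}{\left(a + 1\right)^{4}},$$
and the integrand here is exactly the target integrand, so $I = \frac{18}{\left(a + 1\right)^{4}}$.

Setting $a = \frac{7}{2}$:
$$I = \frac{32}{729}.$$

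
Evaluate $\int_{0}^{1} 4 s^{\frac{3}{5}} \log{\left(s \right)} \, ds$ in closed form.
$- \frac{25}{16}$

Begin with the known integral
$$J(a) = \int_{0}^{1} 4 s^{a} \, ds = \frac{4}{a + 1}.$$

Differentiating under the integral sign brings down a factor of $\ln s$:
$$\frac{dJ}{da} = \int_{0}^{1} 4 s^{a} \log{\left(s \right)} \, ds = - \frac{4}{\left(a + 1\right)^{2}}.$$

The integral on the left is $I$, so $I = - \frac{4}{\left(a + 1\right)^{2}}$.

Setting $a = \frac{3}{5}$:
$$I = - \frac{25}{16}.$$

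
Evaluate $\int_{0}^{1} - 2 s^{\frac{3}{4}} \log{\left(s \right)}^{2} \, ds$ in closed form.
$- \frac{256}{343}$

Consider the simpler parametrised integral
$$J(a) = \int_{0}^{1} - 2 s^{a} \, ds = - \frac{2}{a + 1}.$$

Differentiating under the integral sign brings down a factor of $\ln s$:
$$\frac{dJ}{da} = \int_{0}^{1} - 2 s^{a} \log{\left(s \right)} \, ds = \frac{2}{\left(a + 1\right)^{2}}.$$

Repeating twice in total — each differentiation brings down another $\ln s$ — gives
$$\frac{d^{2}J}{da^{2}} = \int_{0}^{1} - 2 s^{a} \log{\left(s \right)}^{2} \, ds = - \frac{4}{\left(a + 1\right)^{3}},$$
and the integrand here is exactly the target integrand, so $I = - \frac{4}{\left(a + 1\right)^{3}}$.

Setting $a = \frac{3}{4}$:
$$I = - \frac{256}{343}.$$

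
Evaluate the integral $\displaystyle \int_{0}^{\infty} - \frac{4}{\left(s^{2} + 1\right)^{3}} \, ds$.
$- \frac{3 \pi}{4}$

Begin with the known result
$$J(a) = \int_{0}^{\infty} - \frac{4}{a^{2} + s^{2}} \, ds = - \frac{2 \pi}{a}.$$

Differentiating under the integral sign with respect to $a$,
$$\frac{dJ}{da} = \int_{0}^{\infty} \frac{8 a}{\left(a^{2} + s^{2}\right)^{2}} \, ds = \frac{2 \pi}{a^{2}},$$
so $\int_{0}^{\infty} - \frac{4}{\left(a^{2} + s^{2}\right)^{2}} \, ds = - \frac{\pi}{a^{3}}$.

Repeating — each differentiation of $1/(s^2+a^2)^j$ produces $-2ja/(s^2+a^2)^{j+1}$ — and dividing through by $-2ja$ at each step yields, after $2$ differentiations in total,
$$\int_{0}^{\infty} - \frac{4}{\left(a^{2} + s^{2}\right)^{3}} \, ds = - \frac{3 \pi}{4 a^{5}}.$$

Setting $a = 1$:
$$I = - \frac{3 \pi}{4}.$$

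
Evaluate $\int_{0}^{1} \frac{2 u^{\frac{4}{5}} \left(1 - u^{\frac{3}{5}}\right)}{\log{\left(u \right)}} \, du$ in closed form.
$\log{\left(\frac{9}{16} \right)}$

Replace the exponent $\frac{4}{5}$ by a parameter $a$: let $I(a) = \int_{0}^{1} \frac{2 \left(- u^{\frac{7}{5}} + u^{a}\right)}{\log{\left(u \right)}} \, du$.

Since $\dfrac{\partial}{\partial a}\,u^{a} = u^{a} \ln u$, the $\ln u$ in the denominator cancels and
$$\frac{dI}{da} = \int_{0}^{1} 2 u^{a} \, du = 2 \left[\frac{u^{a+1}}{a+1}\right]_0^1 = \frac{2}{a + 1}.$$

Integrating with respect to $a$ gives $I(a) = \log{\left(\frac{25 \left(a + 1\right)^{2}}{144} \right)} + C$.

At $a = \frac{7}{5}$ the integrand is identically $0$, so $I(\frac{7}{5}) = 0$. The closed form gives $0$, hence $C = 0$.

Setting $a = \frac{4}{5}$:
$$I = \log{\left(\frac{9}{16} \right)}.$$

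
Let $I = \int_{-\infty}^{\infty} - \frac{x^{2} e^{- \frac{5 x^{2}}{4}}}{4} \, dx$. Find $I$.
$- \frac{\sqrt{5} \sqrt{\pi}}{25}$

Begin with the known integral
$$J(a) = \int_{-\infty}^{\infty} - \frac{e^{- a x^{2}}}{4} \, dx = - \frac{\sqrt{\pi}}{4 \sqrt{a}}.$$

Differentiating under the integral sign brings down a factor of $(-x^2)$:
$$\frac{dJ}{da} = \int_{-\infty}^{\infty} \frac{x^{2} e^{- a x^{2}}}{4} \, dx = \frac{\sqrt{\pi}}{8 a^{\frac{3}{2}}}.$$

The integral on the left is $-I$, so $I = - \frac{\sqrt{\pi}}{8 a^{\frac{3}{2}}}$.

Setting $a = \frac{5}{4}$:
$$I = - \frac{\sqrt{5} \sqrt{\pi}}{25}.$$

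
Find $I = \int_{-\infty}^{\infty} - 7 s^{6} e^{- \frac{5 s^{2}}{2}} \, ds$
$- \frac{21 \sqrt{10} \sqrt{\pi}}{125}$

Begin with the known integral
$$J(a) = \int_{-\infty}^{\infty} - 7 e^{- a s^{2}} \, ds = - \frac{7 \sqrt{\pi}}{\sqrt{a}}.$$

Differentiating under the integral sign brings down a factor of $(-s^2)$:
$$\frac{dJ}{da} = \int_{-\infty}^{\infty} 7 s^{2} e^{- a s^{2}} \, ds = \frac{7 \sqrt{\pi}}{2 a^{\frac{3}{2}}}.$$

Repeating $3$ times in total — each differentiation brings down another $(-s^2)$ — gives
$$\frac{d^{3}J}{da^{3}} = \int_{-\infty}^{\infty} 7 s^{6} e^{- a s^{2}} \, ds = \frac{105 \sqrt{\pi}}{8 a^{\frac{7}{2}}},$$
and the integrand here is $(-1)^{3}$ times the target integrand, so $I = (-1)^{3}\,\frac{d^{3}J}{da^{3}} = - \frac{105 \sqrt{\pi}}{8 a^{\frac{7}{2}}}$.

Setting $a = \frac{5}{2}$:
$$I = - \frac{21 \sqrt{10} \sqrt{\pi}}{125}.$$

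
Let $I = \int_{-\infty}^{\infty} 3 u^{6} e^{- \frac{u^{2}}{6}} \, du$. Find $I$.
$1215 \sqrt{6} \sqrt{\pi}$

Consider the simpler parametrised integral
$$J(a) = \int_{-\infty}^{\infty} 3 e^{- a u^{2}} \, du = \frac{3 \sqrt{\pi}}{\sqrt{a}}.$$

Differentiating under the integral sign brings down a factor of $(-u^2)$:
$$\frac{dJ}{da} = \int_{-\infty}^{\infty} - 3 u^{2} e^{- a u^{2}} \, du = - \frac{3 \sqrt{\pi}}{2 a^{\frac{3}{2}}}.$$

Repeating $3$ times in total — each differentiation brings down another $(-u^2)$ — gives
$$\frac{d^{3}J}{da^{3}} = \int_{-\infty}^{\infty} - 3 u^{6} e^{- a u^{2}} \, du = - \frac{45 \sqrt{\pi}}{8 a^{\frac{7}{2}}},$$
and the integrand here is $(-1)^{3}$ times the target integrand, so $I = (-1)^{3}\,\frac{d^{3}J}{da^{3}} = \frac{45 \sqrt{\pi}}{8 a^{\frac{7}{2}}}$.

Setting $a = \frac{1}{6}$:
$$I = 1215 \sqrt{6} \sqrt{\pi}.$$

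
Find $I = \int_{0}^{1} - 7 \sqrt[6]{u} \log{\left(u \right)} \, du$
$\frac{36}{7}$

Consider the simpler parametrised integral
$$J(a) = \int_{0}^{1} - 7 u^{a} \, du = - \frac{7}{a + 1}.$$

Differentiating under the integral sign brings down a factor of $\ln u$:
$$\frac{dJ}{da} = \int_{0}^{1} - 7 u^{a} \log{\left(u \right)} \, du = \frac{7}{\left(a + 1\right)^{2}}.$$

The integral on the left is $I$, so $I = \frac{7}{\left(a + 1\right)^{2}}$.

Setting $a = \frac{1}{6}$:
$$I = \frac{36}{7}.$$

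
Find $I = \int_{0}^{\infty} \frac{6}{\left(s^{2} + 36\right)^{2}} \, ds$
$\frac{\pi}{144}$

Recall the elementary integral
$$J(a) = \int_{0}^{\infty} \frac{6}{a^{2} + s^{2}} \, ds = \frac{3 \pi}{a}.$$

Differentiating under the integral sign with respect to $a$,
$$\frac{dJ}{da} = \int_{0}^{\infty} - \frac{12 a}{\left(a^{2} + s^{2}\right)^{2}} \, ds = - \frac{3 \pi}{a^{2}},$$
so $\int_{0}^{\infty} \frac{6}{\left(a^{2} + s^{2}\right)^{2}} \, ds = \frac{3 \pi}{2 a^{3}}$.

Setting $a = 6$:
$$I = \frac{\pi}{144}.$$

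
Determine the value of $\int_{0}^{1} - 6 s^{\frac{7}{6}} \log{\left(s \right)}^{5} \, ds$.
$\frac{33592320}{4826809}$

Start from the elementary integral
$$J(a) = \int_{0}^{1} - 6 s^{a} \, ds = - \frac{6}{a + 1}.$$

Differentiating under the integral sign brings down a factor of $\ln s$:
$$\frac{dJ}{da} = \int_{0}^{1} - 6 s^{a} \log{\left(s \right)} \, ds = \frac{6}{\left(a + 1\right)^{2}}.$$

Repeating $5$ times in total — each differentiation brings down another $\ln s$ — gives
$$\frac{d^{5}J}{da^{5}} = \int_{0}^{1} - 6 s^{a} \log{\left(s \right)}^{5} \, ds = \frac{720}{\left(a + 1\right)^{6}},$$
and the integrand here is exactly the target integrand, so $I = \frac{720}{\left(a + 1\right)^{6}}$.

Setting $a = \frac{7}{6}$:
$$I = \frac{33592320}{4826809}.$$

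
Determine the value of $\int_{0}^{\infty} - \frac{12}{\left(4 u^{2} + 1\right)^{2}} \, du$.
$- \frac{3 \pi}{2}$

Begin with the known result
$$J(a) = \int_{0}^{\infty} - \frac{3}{4 \left(a^{2} + u^{2}\right)} \, du = - \frac{3 \pi}{8 a}.$$

Differentiating under the integral sign with respect to $a$,
$$\frac{dJ}{da} = \int_{0}^{\infty} \frac{3 a}{2 \left(a^{2} + u^{2}\right)^{2}} \, du = \frac{3 \pi}{8 a^{2}},$$
so $\int_{0}^{\infty} - \frac{3}{4 \left(a^{2} + u^{2}\right)^{2}} \, du = - \frac{3 \pi}{16 a^{3}}$.

Setting $a = \frac{1}{2}$:
$$I = - \frac{3 \pi}{2}.$$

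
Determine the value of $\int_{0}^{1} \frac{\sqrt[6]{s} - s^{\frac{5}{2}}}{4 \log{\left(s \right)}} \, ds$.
$- \frac{\log{\left(6 \right)}}{4} + \frac{\log{\left(2 \right)}}{4}$

Consider the one-parameter family: let $I(a) = \int_{0}^{1} \frac{- s^{\frac{5}{2}} + s^{a}}{4 \log{\left(s \right)}} \, ds$.

Since $\dfrac{\partial}{\partial a}\,s^{a} = s^{a} \ln s$, the $\ln s$ in the denominator cancels and
$$\frac{dI}{da} = \int_{0}^{1} \frac{1}{4} s^{a} \, ds = \frac{1}{4} \left[\frac{s^{a+1}}{a+1}\right]_0^1 = \frac{1}{4 \left(a + 1\right)}.$$

Integrating with respect to $a$ gives $I(a) = \frac{\log{\left(a + 1 \right)}}{4} - \frac{\log{\left(7 \right)}}{4} + \frac{\log{\left(2 \right)}}{4} + C$.

At $a = \frac{5}{2}$ the integrand is identically $0$, so $I(\frac{5}{2}) = 0$. The closed form gives $0$, hence $C = 0$.

Setting $a = \frac{1}{6}$:
$$I = - \frac{\log{\left(6 \right)}}{4} + \frac{\log{\left(2 \right)}}{4}.$$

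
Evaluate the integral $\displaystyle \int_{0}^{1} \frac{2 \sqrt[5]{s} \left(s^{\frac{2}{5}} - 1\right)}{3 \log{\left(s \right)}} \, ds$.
$- \log{\left(\frac{6^{\frac{2}{3}}}{4} \right)}$

Introduce a parameter $a$ in the exponent: let $I(a) = \int_{0}^{1} \frac{2 \left(s^{\frac{3}{5}} - s^{a}\right)}{3 \log{\left(s \right)}} \, ds$.

Since $\dfrac{\partial}{\partial a}\,s^{a} = s^{a} \ln s$, the $\ln s$ in the denominator cancels and
$$\frac{dI}{da} = \int_{0}^{1} - \frac{2}{3} s^{a} \, ds = - \frac{2}{3} \left[\frac{s^{a+1}}{a+1}\right]_0^1 = - \frac{2}{3 a + 3}.$$

Integrating with respect to $a$ gives $I(a) = - \log{\left(\frac{5^{\frac{2}{3}} \left(a + 1\right)^{\frac{2}{3}}}{4} \right)} + C$.

At $a = \frac{3}{5}$ the integrand is identically $0$, so $I(\frac{3}{5}) = 0$. The closed form gives $0$, hence $C = 0$.

Setting $a = \frac{1}{5}$:
$$I = - \log{\left(\frac{6^{\frac{2}{3}}}{4} \right)}.$$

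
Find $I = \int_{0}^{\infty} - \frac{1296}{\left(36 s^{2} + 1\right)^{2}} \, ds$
$- 54 \pi$

Recall the elementary integral
$$J(a) = \int_{0}^{\infty} - \frac{1}{a^{2} + s^{2}} \, ds = - \frac{\pi}{2 a}.$$

Differentiating under the integral sign with respect to $a$,
$$\frac{dJ}{da} = \int_{0}^{\infty} \frac{2 a}{\left(a^{2} + s^{2}\right)^{2}} \, ds = \frac{\pi}{2 a^{2}},$$
so $\int_{0}^{\infty} - \frac{1}{\left(a^{2} + s^{2}\right)^{2}} \, ds = - \frac{\pi}{4 a^{3}}$.

Setting $a = \frac{1}{6}$:
$$I = - 54 \pi.$$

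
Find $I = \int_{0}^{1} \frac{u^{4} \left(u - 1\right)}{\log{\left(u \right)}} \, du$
$\log{\left(\frac{6}{5} \right)}$

Introduce a parameter $a$ in the exponent: let $I(a) = \int_{0}^{1} \frac{- u^{4} + u^{a}}{\log{\left(u \right)}} \, du$.

Since $\dfrac{\partial}{\partial a}\,u^{a} = u^{a} \ln u$, the $\ln u$ in the denominator cancels and
$$\frac{dI}{da} = \int_{0}^{1} u^{a} \, du = \left[\frac{u^{a+1}}{a+1}\right]_0^1 = \frac{1}{a + 1}.$$

Integrating with respect to $a$ gives $I(a) = \log{\left(\frac{a}{5} + \frac{1}{5} \right)} + C$.

At $a = 4$ the integrand is identically $0$, so $I(4) = 0$. The closed form gives $0$, hence $C = 0$.

Setting $a = 5$:
$$I = \log{\left(\frac{6}{5} \right)}.$$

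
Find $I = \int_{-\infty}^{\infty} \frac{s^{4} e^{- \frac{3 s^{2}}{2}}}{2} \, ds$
$\frac{\sqrt{6} \sqrt{\pi}}{18}$

Begin with the known integral
$$J(a) = \int_{-\infty}^{\infty} \frac{e^{- a s^{2}}}{2} \, ds = \frac{\sqrt{\pi}}{2 \sqrt{a}}.$$

Differentiating under the integral sign brings down a factor of $(-s^2)$:
$$\frac{dJ}{da} = \int_{-\infty}^{\infty} - \frac{s^{2} e^{- a s^{2}}}{2} \, ds = - \frac{\sqrt{\pi}}{4 a^{\frac{3}{2}}}.$$

Repeating twice in total — each differentiation brings down another $(-s^2)$ — gives
$$\frac{d^{2}J}{da^{2}} = \int_{-\infty}^{\infty} \frac{s^{4} e^{- a s^{2}}}{2} \, ds = \frac{3 \sqrt{\pi}}{8 a^{\frac{5}{2}}},$$
and the integrand here is exactly the target integrand, so $I = \frac{3 \sqrt{\pi}}{8 a^{\frac{5}{2}}}$.

Setting $a = \frac{3}{2}$:
$$I = \frac{\sqrt{6} \sqrt{\pi}}{18}.$$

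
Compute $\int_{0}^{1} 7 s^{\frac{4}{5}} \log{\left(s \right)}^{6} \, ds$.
$\frac{43750000}{531441}$

Begin with the known integral
$$J(a) = \int_{0}^{1} 7 s^{a} \, ds = \frac{7}{a + 1}.$$

Differentiating under the integral sign brings down a factor of $\ln s$:
$$\frac{dJ}{da} = \int_{0}^{1} 7 s^{a} \log{\left(s \right)} \, ds = - \frac{7}{\left(a + 1\right)^{2}}.$$

Repeating $6$ times in total — each differentiation brings down another $\ln s$ — gives
$$\frac{d^{6}J}{da^{6}} = \int_{0}^{1} 7 s^{a} \log{\left(s \right)}^{6} \, ds = \frac{5040}{\left(a + 1\right)^{7}},$$
and the integrand here is exactly the target integrand, so $I = \frac{5040}{\left(a + 1\right)^{7}}$.

Setting $a = \frac{4}{5}$:
$$I = \frac{43750000}{531441}.$$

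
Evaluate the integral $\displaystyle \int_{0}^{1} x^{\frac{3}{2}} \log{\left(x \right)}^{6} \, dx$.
$\frac{18432}{15625}$

Begin with the known integral
$$J(a) = \int_{0}^{1} x^{a} \, dx = \frac{1}{a + 1}.$$

Differentiating under the integral sign brings down a factor of $\ln x$:
$$\frac{dJ}{da} = \int_{0}^{1} x^{a} \log{\left(x \right)} \, dx = - \frac{1}{\left(a + 1\right)^{2}}.$$

Repeating $6$ times in total — each differentiation brings down another $\ln x$ — gives
$$\frac{d^{6}J}{da^{6}} = \int_{0}^{1} x^{a} \log{\left(x \right)}^{6} \, dx = \frac{720}{\left(a + 1\right)^{7}},$$
and the integrand here is exactly the target integrand, so $I = \frac{720}{\left(a + 1\right)^{7}}$.

Setting $a = \frac{3}{2}$:
$$I = \frac{18432}{15625}.$$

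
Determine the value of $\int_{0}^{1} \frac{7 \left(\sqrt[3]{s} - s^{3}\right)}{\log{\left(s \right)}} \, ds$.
$- \log{\left(2187 \right)}$

Introduce a parameter $a$ in the exponent: let $I(a) = \int_{0}^{1} \frac{7 \left(\sqrt[3]{s} - s^{a}\right)}{\log{\left(s \right)}} \, ds$.

Since $\dfrac{\partial}{\partial a}\,s^{a} = s^{a} \ln s$, the $\ln s$ in the denominator cancels and
$$\frac{dI}{da} = \int_{0}^{1} -7 s^{a} \, ds = -7 \left[\frac{s^{a+1}}{a+1}\right]_0^1 = - \frac{7}{a + 1}.$$

Integrating with respect to $a$ gives $I(a) = - \log{\left(\frac{2187 \left(a + 1\right)^{7}}{16384} \right)} + C$.

At $a = \frac{1}{3}$ the integrand is identically $0$, so $I(\frac{1}{3}) = 0$. The closed form gives $0$, hence $C = 0$.

Setting $a = 3$:
$$I = - \log{\left(2187 \right)}.$$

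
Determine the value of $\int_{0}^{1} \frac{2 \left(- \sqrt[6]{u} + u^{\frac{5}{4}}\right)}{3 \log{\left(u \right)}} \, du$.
$\log{\left(\frac{9 \sqrt[3]{14}}{14} \right)}$

Introduce a parameter $a$ in the exponent: let $I(a) = \int_{0}^{1} \frac{2 \left(- \sqrt[6]{u} + u^{a}\right)}{3 \log{\left(u \right)}} \, du$.

Since $\dfrac{\partial}{\partial a}\,u^{a} = u^{a} \ln u$, the $\ln u$ in the denominator cancels and
$$\frac{dI}{da} = \int_{0}^{1} \frac{2}{3} u^{a} \, du = \frac{2}{3} \left[\frac{u^{a+1}}{a+1}\right]_0^1 = \frac{2}{3 \left(a + 1\right)}.$$

Integrating with respect to $a$ gives $I(a) = \log{\left(\frac{6^{\frac{2}{3}} \sqrt[3]{7} \left(a + 1\right)^{\frac{2}{3}}}{7} \right)} + C$.

At $a = \frac{1}{6}$ the integrand is identically $0$, so $I(\frac{1}{6}) = 0$. The closed form gives $0$, hence $C = 0$.

Setting $a = \frac{5}{4}$:
$$I = \log{\left(\frac{9 \sqrt[3]{14}}{14} \right)}.$$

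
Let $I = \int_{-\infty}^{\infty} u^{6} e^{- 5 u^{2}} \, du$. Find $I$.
$\frac{3 \sqrt{5} \sqrt{\pi}}{1000}$

Start from the elementary integral
$$J(a) = \int_{-\infty}^{\infty} e^{- a u^{2}} \, du = \frac{\sqrt{\pi}}{\sqrt{a}}.$$

Differentiating under the integral sign brings down a factor of $(-u^2)$:
$$\frac{dJ}{da} = \int_{-\infty}^{\infty} - u^{2} e^{- a u^{2}} \, du = - \frac{\sqrt{\pi}}{2 a^{\frac{3}{2}}}.$$

Repeating $3$ times in total — each differentiation brings down another $(-u^2)$ — gives
$$\frac{d^{3}J}{da^{3}} = \int_{-\infty}^{\infty} - u^{6} e^{- a u^{2}} \, du = - \frac{15 \sqrt{\pi}}{8 a^{\frac{7}{2}}},$$
and the integrand here is $(-1)^{3}$ times the target integrand, so $I = (-1)^{3}\,\frac{d^{3}J}{da^{3}} = \frac{15 \sqrt{\pi}}{8 a^{\frac{7}{2}}}$.

Setting $a = 5$:
$$I = \frac{3 \sqrt{5} \sqrt{\pi}}{1000}.$$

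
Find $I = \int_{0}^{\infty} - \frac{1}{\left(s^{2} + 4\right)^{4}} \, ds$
$- \frac{5 \pi}{4096}$

Begin with the known result
$$J(a) = \int_{0}^{\infty} - \frac{1}{a^{2} + s^{2}} \, ds = - \frac{\pi}{2 a}.$$

Differentiating under the integral sign with respect to $a$,
$$\frac{dJ}{da} = \int_{0}^{\infty} \frac{2 a}{\left(a^{2} + s^{2}\right)^{2}} \, ds = \frac{\pi}{2 a^{2}},$$
so $\int_{0}^{\infty} - \frac{1}{\left(a^{2} + s^{2}\right)^{2}} \, ds = - \frac{\pi}{4 a^{3}}$.

Repeating — each differentiation of $1/(s^2+a^2)^j$ produces $-2ja/(s^2+a^2)^{j+1}$ — and dividing through by $-2ja$ at each step yields, after $3$ differentiations in total,
$$\int_{0}^{\infty} - \frac{1}{\left(a^{2} + s^{2}\right)^{4}} \, ds = - \frac{5 \pi}{32 a^{7}}.$$

Setting $a = 2$:
$$I = - \frac{5 \pi}{4096}.$$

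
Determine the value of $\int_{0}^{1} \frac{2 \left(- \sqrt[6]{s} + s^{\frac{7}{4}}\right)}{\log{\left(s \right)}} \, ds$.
$- \log{\left(\frac{196}{1089} \right)}$

Consider the one-parameter family: let $I(a) = \int_{0}^{1} \frac{2 \left(s^{\frac{7}{4}} - s^{a}\right)}{\log{\left(s \right)}} \, ds$.

Since $\dfrac{\partial}{\partial a}\,s^{a} = s^{a} \ln s$, the $\ln s$ in the denominator cancels and
$$\frac{dI}{da} = \int_{0}^{1} -2 s^{a} \, ds = -2 \left[\frac{s^{a+1}}{a+1}\right]_0^1 = - \frac{2}{a + 1}.$$

Integrating with respect to $a$ gives $I(a) = - \log{\left(\frac{16 \left(a + 1\right)^{2}}{121} \right)} + C$.

At $a = \frac{7}{4}$ the integrand is identically $0$, so $I(\frac{7}{4}) = 0$. The closed form gives $0$, hence $C = 0$.

Setting $a = \frac{1}{6}$:
$$I = - \log{\left(\frac{196}{1089} \right)}.$$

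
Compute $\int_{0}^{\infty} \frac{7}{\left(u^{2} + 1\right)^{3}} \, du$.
$\frac{21 \pi}{16}$

Recall the elementary integral
$$J(a) = \int_{0}^{\infty} \frac{7}{a^{2} + u^{2}} \, du = \frac{7 \pi}{2 a}.$$

Differentiating under the integral sign with respect to $a$,
$$\frac{dJ}{da} = \int_{0}^{\infty} - \frac{14 a}{\left(a^{2} + u^{2}\right)^{2}} \, du = - \frac{7 \pi}{2 a^{2}},$$
so $\int_{0}^{\infty} \frac{7}{\left(a^{2} + u^{2}\right)^{2}} \, du = \frac{7 \pi}{4 a^{3}}$.

Repeating — each differentiation of $1/(u^2+a^2)^j$ produces $-2ja/(u^2+a^2)^{j+1}$ — and dividing through by $-2ja$ at each step yields, after $2$ differentiations in total,
$$\int_{0}^{\infty} \frac{7}{\left(a^{2} + u^{2}\right)^{3}} \, du = \frac{21 \pi}{16 a^{5}}.$$

Setting $a = 1$:
$$I = \frac{21 \pi}{16}.$$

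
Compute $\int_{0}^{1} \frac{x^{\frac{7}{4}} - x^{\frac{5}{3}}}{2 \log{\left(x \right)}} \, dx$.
$\log{\left(\frac{\sqrt{66}}{8} \right)}$

Introduce a parameter $a$ in the exponent: let $I(a) = \int_{0}^{1} \frac{- x^{\frac{5}{3}} + x^{a}}{2 \log{\left(x \right)}} \, dx$.

Since $\dfrac{\partial}{\partial a}\,x^{a} = x^{a} \ln x$, the $\ln x$ in the denominator cancels and
$$\frac{dI}{da} = \int_{0}^{1} \frac{1}{2} x^{a} \, dx = \frac{1}{2} \left[\frac{x^{a+1}}{a+1}\right]_0^1 = \frac{1}{2 \left(a + 1\right)}.$$

Integrating with respect to $a$ gives $I(a) = \log{\left(\frac{\sqrt{6} \sqrt{a + 1}}{4} \right)} + C$.

At $a = \frac{5}{3}$ the integrand is identically $0$, so $I(\frac{5}{3}) = 0$. The closed form gives $0$, hence $C = 0$.

Setting $a = \frac{7}{4}$:
$$I = \log{\left(\frac{\sqrt{66}}{8} \right)}.$$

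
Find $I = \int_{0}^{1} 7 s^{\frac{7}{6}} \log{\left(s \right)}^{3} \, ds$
$- \frac{54432}{28561}$

Start from the elementary integral
$$J(a) = \int_{0}^{1} 7 s^{a} \, ds = \frac{7}{a + 1}.$$

Differentiating under the integral sign brings down a factor of $\ln s$:
$$\frac{dJ}{da} = \int_{0}^{1} 7 s^{a} \log{\left(s \right)} \, ds = - \frac{7}{\left(a + 1\right)^{2}}.$$

Repeating $3$ times in total — each differentiation brings down another $\ln s$ — gives
$$\frac{d^{3}J}{da^{3}} = \int_{0}^{1} 7 s^{a} \log{\left(s \right)}^{3} \, ds = - \frac{42}{\left(a + 1\right)^{4}},$$
and the integrand here is exactly the target integrand, so $I = - \frac{42}{\left(a + 1\right)^{4}}$.

Setting $a = \frac{7}{6}$:
$$I = - \frac{54432}{28561}.$$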